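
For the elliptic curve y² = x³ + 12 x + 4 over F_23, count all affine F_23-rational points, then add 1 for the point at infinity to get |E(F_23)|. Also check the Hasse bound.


Affine points = {(0, 2), (0, 21), (2, 6), (2, 17), (4, 1), (4, 22), (6, 4), (6, 19), (9, 6), (9, 17), (11, 8), (11, 15), (12, 6), (12, 17), (14, 8), (14, 15), (18, 7), (18, 16), (21, 8), (21, 15)}; affine count = 20; |E(F_23)| = 21.

Discriminant check: Δ ∝ 4a³ + 27b² = 4·12³ + 27·4² = 4·1728 + 27·16 ≡ 7 (mod 23). Nonzero ⇒ E is nonsingular.
For each x ∈ F_23, compute rhs = x³ + 12·x + 4 mod 23, then count y ∈ F_23 with y² ≡ rhs.
  x = 0: rhs = 4, matching y values: 2, 21 (2 points).
  x = 1: rhs = 17, matching y values: none (0 points).
  x = 2: rhs = 13, matching y values: 6, 17 (2 points).
  x = 3: rhs = 21, matching y values: none (0 points).
  x = 4: rhs = 1, matching y values: 1, 22 (2 points).
  x = 5: rhs = 5, matching y values: none (0 points).
  x = 6: rhs = 16, matching y values: 4, 19 (2 points).
  x = 7: rhs = 17, matching y values: none (0 points).
  x = 8: rhs = 14, matching y values: none (0 points).
  x = 9: rhs = 13, matching y values: 6, 17 (2 points).
  x = 10: rhs = 20, matching y values: none (0 points).
  x = 11: rhs = 18, matching y values: 8, 15 (2 points).
  x = 12: rhs = 13, matching y values: 6, 17 (2 points).
  x = 13: rhs = 11, matching y values: none (0 points).
  x = 14: rhs = 18, matching y values: 8, 15 (2 points).
  x = 15: rhs = 17, matching y values: none (0 points).
  x = 16: rhs = 14, matching y values: none (0 points).
  x = 17: rhs = 15, matching y values: none (0 points).
  x = 18: rhs = 3, matching y values: 7, 16 (2 points).
  x = 19: rhs = 7, matching y values: none (0 points).
  x = 20: rhs = 10, matching y values: none (0 points).
  x = 21: rhs = 18, matching y values: 8, 15 (2 points).
  x = 22: rhs = 14, matching y values: none (0 points).
Total affine count: 20.
Full point count |E(F_23)| = 20 + 1 = 21.
Hasse bound: |21 − (23+1)| = |-3| = 3 ≤ 2√23 ≈ 9.5917 ✓.


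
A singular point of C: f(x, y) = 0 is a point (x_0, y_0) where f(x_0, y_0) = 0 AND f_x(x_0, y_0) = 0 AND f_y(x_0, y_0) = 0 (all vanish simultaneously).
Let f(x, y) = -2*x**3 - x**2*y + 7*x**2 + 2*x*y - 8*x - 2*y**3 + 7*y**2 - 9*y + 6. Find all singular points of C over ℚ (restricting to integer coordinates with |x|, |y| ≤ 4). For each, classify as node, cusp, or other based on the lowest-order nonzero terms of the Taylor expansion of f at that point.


Singular points: {(1, 1)}; classification: cusp.

Compute partial derivatives:
  f_x = -6*x**2 - 2*x*y + 14*x + 2*y - 8.
  f_y = -x**2 + 2*x - 6*y**2 + 14*y - 9.
Scan x_0 ∈ {−4, ..., 4}. For each x_0, f_y(x_0, y) is a polynomial in y; find its integer roots y ∈ {−4, ..., 4}, then test f_x and f at those candidates.
  x = -4: f_y(-4, y) = -6*y**2 + 14*y - 33; no integer root y with |y| ≤ 4.
  x = -3: f_y(-3, y) = -6*y**2 + 14*y - 24; no integer root y with |y| ≤ 4.
  x = -2: f_y(-2, y) = -6*y**2 + 14*y - 17; no integer root y with |y| ≤ 4.
  x = -1: f_y(-1, y) = -6*y**2 + 14*y - 12; no integer root y with |y| ≤ 4.
  x = 0: f_y(0, y) = -6*y**2 + 14*y - 9; no integer root y with |y| ≤ 4.
  x = 1: f_y(1, y) = -6*y**2 + 14*y - 8; vanishes at y ∈ {1}. (1, 1): f_x = 0, f = 0 — SINGULAR.
  x = 2: f_y(2, y) = -6*y**2 + 14*y - 9; no integer root y with |y| ≤ 4.
  x = 3: f_y(3, y) = -6*y**2 + 14*y - 12; no integer root y with |y| ≤ 4.
  x = 4: f_y(4, y) = -6*y**2 + 14*y - 17; no integer root y with |y| ≤ 4.
Only singular point on the grid: (1, 1).
Classify: substitute x = 1 + u, y = 1 + v and expand: f = -2*u**3 - u**2*v - 2*v**3 + v**2.
No constant or linear terms (consistent with a singular point). Quadratic part: v**2. Cubic part: -2*u**3 - u**2*v - 2*v**3.
The quadratic part v**2 is a perfect square, so there is a single (double) tangent line v = 0, i.e. y = 1. Restricting the cubic part to that line (v = 0) leaves -2*u**3 ≠ 0, so f is not divisible by v and the branch is v² ≈ 2*u**3 to lowest order — this is a cusp.
Classification: cusp.


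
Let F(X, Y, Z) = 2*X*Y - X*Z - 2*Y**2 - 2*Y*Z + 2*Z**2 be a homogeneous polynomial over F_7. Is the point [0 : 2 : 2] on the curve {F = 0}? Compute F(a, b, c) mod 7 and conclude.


F(0,2,2) ≡ 6 (mod 7); P is NOT on the curve.

Evaluate F(0, 2, 2) term-by-term (mod 7).
  2*X*Y ↦ 2·0·2·1 = 0
  -X*Z ↦ -1·0·1·2 = 0
  -2*Y**2 ↦ -2·1·4·1 = -8
  -2*Y*Z ↦ -2·1·2·2 = -8
  2*Z**2 ↦ 2·1·1·4 = 8
Sum: F(0, 2, 2) = (0) + (0) + (-8) + (-8) + (8) = -8.
Reducing mod 7: -8 ≡ 6 (mod 7).
Since F(a, b, c) ≡ 6 ≠ 0 (mod 7), P does NOT lie on the curve.


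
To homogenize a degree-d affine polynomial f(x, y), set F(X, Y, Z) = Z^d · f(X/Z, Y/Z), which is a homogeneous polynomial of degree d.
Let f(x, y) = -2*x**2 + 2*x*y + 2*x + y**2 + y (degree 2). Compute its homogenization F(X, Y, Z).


F(X, Y, Z) = -2*X**2 + 2*X*Y + 2*X*Z + Y**2 + Y*Z

deg(f) = 2.
Substitute x = X/Z, y = Y/Z into f, then multiply by Z^2.
  monomial -2·x^2·y^0 ↦ -2·X^2·Y^0·Z^0.
  monomial 2·x^1·y^1 ↦ 2·X^1·Y^1·Z^0.
  monomial 2·x^1·y^0 ↦ 2·X^1·Y^0·Z^1.
  monomial 1·x^0·y^2 ↦ 1·X^0·Y^2·Z^0.
  monomial 1·x^0·y^1 ↦ 1·X^0·Y^1·Z^1.
Collecting: F(X, Y, Z) = -2*X**2 + 2*X*Y + 2*X*Z + Y**2 + Y*Z.


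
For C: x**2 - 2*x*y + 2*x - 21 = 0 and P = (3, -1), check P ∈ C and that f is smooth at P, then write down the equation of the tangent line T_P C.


Tangent line at P: 10*x - 6*y - 36 = 0.

Step 1: f(3, -1) = 0, so P lies on C.
Step 2: partial derivatives
  f_x(x, y) = 2*x - 2*y + 2, f_y(x, y) = -2*x.
  f_x(P) = 10, f_y(P) = -6 (gradient nonzero, so P is smooth).
Step 3: tangent line at P: 10·(x − 3) + -6·(y − -1) = 0.
Expanding: 10*x - 6*y - 36 = 0.


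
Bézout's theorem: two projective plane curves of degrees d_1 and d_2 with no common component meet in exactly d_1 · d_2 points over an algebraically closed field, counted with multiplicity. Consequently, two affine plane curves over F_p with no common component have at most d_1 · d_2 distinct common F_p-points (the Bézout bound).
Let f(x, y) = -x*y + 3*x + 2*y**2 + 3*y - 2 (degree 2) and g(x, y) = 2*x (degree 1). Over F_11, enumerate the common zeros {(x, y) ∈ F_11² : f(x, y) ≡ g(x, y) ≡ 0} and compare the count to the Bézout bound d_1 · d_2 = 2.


Common zeros: {(0, 6), (0, 9)}; count = 2; Bézout bound = 2.

deg(f) = 2, deg(g) = 1, so Bézout bound = 2.
Scan x ∈ F_11. For each x, list the y ∈ F_11 with f(x, y) ≡ 0 and those with g(x, y) ≡ 0 (mod 11); the common zeros in that column are the intersection.
  x = 0: f ≡ 0 at y ∈ {6, 9}; g ≡ 0 at y ∈ {0, 1, 2, 3, 4, 5, 6, 7, 8, 9, 10}; common: {6, 9}.
  x = 1: f ≡ 0 at y ∈ ∅; g ≡ 0 at y ∈ ∅; common: ∅.
  x = 2: f ≡ 0 at y ∈ ∅; g ≡ 0 at y ∈ ∅; common: ∅.
  x = 3: f ≡ 0 at y ∈ ∅; g ≡ 0 at y ∈ ∅; common: ∅.
  x = 4: f ≡ 0 at y ∈ {1, 5}; g ≡ 0 at y ∈ ∅; common: ∅.
  x = 5: f ≡ 0 at y ∈ ∅; g ≡ 0 at y ∈ ∅; common: ∅.
  x = 6: f ≡ 0 at y ∈ ∅; g ≡ 0 at y ∈ ∅; common: ∅.
  x = 7: f ≡ 0 at y ∈ ∅; g ≡ 0 at y ∈ ∅; common: ∅.
  x = 8: f ≡ 0 at y ∈ {0, 8}; g ≡ 0 at y ∈ ∅; common: ∅.
  x = 9: f ≡ 0 at y ∈ {4, 10}; g ≡ 0 at y ∈ ∅; common: ∅.
  x = 10: f ≡ 0 at y ∈ {2, 7}; g ≡ 0 at y ∈ ∅; common: ∅.
Collecting: common zeros = {(0, 6), (0, 9)}, so the count is 2.
Comparison with the Bézout bound: 2 ≤ 2 = deg(f)·deg(g), as expected for curves with no common component (the bound is attained).


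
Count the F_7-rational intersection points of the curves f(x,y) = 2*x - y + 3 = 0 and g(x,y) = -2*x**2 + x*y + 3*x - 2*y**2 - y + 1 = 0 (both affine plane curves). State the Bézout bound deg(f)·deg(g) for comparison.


Common zeros: ∅; count = 0; Bézout bound = 2.

deg(f) = 1, deg(g) = 2, so Bézout bound = 2.
Scan x ∈ F_7. For each x, list the y ∈ F_7 with f(x, y) ≡ 0 and those with g(x, y) ≡ 0 (mod 7); the common zeros in that column are the intersection.
  x = 0: f ≡ 0 at y ∈ {3}; g ≡ 0 at y ∈ {4, 6}; common: ∅.
  x = 1: f ≡ 0 at y ∈ {5}; g ≡ 0 at y ∈ {1, 6}; common: ∅.
  x = 2: f ≡ 0 at y ∈ {0}; g ≡ 0 at y ∈ {2}; common: ∅.
  x = 3: f ≡ 0 at y ∈ {2}; g ≡ 0 at y ∈ ∅; common: ∅.
  x = 4: f ≡ 0 at y ∈ {4}; g ≡ 0 at y ∈ {2, 3}; common: ∅.
  x = 5: f ≡ 0 at y ∈ {6}; g ≡ 0 at y ∈ ∅; common: ∅.
  x = 6: f ≡ 0 at y ∈ {1}; g ≡ 0 at y ∈ {3}; common: ∅.
Collecting: common zeros = ∅, so the count is 0.
Comparison with the Bézout bound: 0 ≤ 2 = deg(f)·deg(g), as expected for curves with no common component (the affine F_7-count falls short of the bound because intersections may lie at infinity, over extension fields, or carry multiplicity).


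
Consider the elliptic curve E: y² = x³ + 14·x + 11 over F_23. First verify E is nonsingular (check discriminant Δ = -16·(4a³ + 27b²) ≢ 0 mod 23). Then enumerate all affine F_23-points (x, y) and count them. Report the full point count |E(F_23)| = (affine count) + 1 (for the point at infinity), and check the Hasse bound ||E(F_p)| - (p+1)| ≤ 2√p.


Affine points = {(1, 7), (1, 16), (2, 1), (2, 22), (4, 4), (4, 19), (6, 9), (6, 14), (10, 1), (10, 22), (11, 1), (11, 22), (15, 10), (15, 13), (18, 0), (19, 11), (19, 12)}; affine count = 17; |E(F_23)| = 18.

Discriminant check: Δ ∝ 4a³ + 27b² = 4·14³ + 27·11² = 4·2744 + 27·121 ≡ 6 (mod 23). Nonzero ⇒ E is nonsingular.
For each x ∈ F_23, compute rhs = x³ + 14·x + 11 mod 23, then count y ∈ F_23 with y² ≡ rhs.
  x = 0: rhs = 11, matching y values: none (0 points).
  x = 1: rhs = 3, matching y values: 7, 16 (2 points).
  x = 2: rhs = 1, matching y values: 1, 22 (2 points).
  x = 3: rhs = 11, matching y values: none (0 points).
  x = 4: rhs = 16, matching y values: 4, 19 (2 points).
  x = 5: rhs = 22, matching y values: none (0 points).
  x = 6: rhs = 12, matching y values: 9, 14 (2 points).
  x = 7: rhs = 15, matching y values: none (0 points).
  x = 8: rhs = 14, matching y values: none (0 points).
  x = 9: rhs = 15, matching y values: none (0 points).
  x = 10: rhs = 1, matching y values: 1, 22 (2 points).
  x = 11: rhs = 1, matching y values: 1, 22 (2 points).
  x = 12: rhs = 21, matching y values: none (0 points).
  x = 13: rhs = 21, matching y values: none (0 points).
  x = 14: rhs = 7, matching y values: none (0 points).
  x = 15: rhs = 8, matching y values: 10, 13 (2 points).
  x = 16: rhs = 7, matching y values: none (0 points).
  x = 17: rhs = 10, matching y values: none (0 points).
  x = 18: rhs = 0, matching y values: 0 (1 points).
  x = 19: rhs = 6, matching y values: 11, 12 (2 points).
  x = 20: rhs = 11, matching y values: none (0 points).
  x = 21: rhs = 21, matching y values: none (0 points).
  x = 22: rhs = 19, matching y values: none (0 points).
Total affine count: 17.
Full point count |E(F_23)| = 17 + 1 = 18.
Hasse bound: |18 − (23+1)| = |-6| = 6 ≤ 2√23 ≈ 9.5917 ✓.


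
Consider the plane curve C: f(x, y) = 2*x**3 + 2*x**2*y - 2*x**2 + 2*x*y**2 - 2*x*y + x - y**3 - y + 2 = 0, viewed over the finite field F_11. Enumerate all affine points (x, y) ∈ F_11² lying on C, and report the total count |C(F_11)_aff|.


Affine F_11-points: {(0, 1), (0, 4), (0, 6), (1, 4), (1, 5), (2, 8), (3, 5), (4, 1), (4, 8), (4, 10), (5, 7), (7, 1), (7, 4), (7, 9), (9, 8)}; count = 15.

For each of the 121 pairs (x, y) ∈ F_11², evaluate f(x, y) mod 11. Record the zeros.
  x = 0: [0↦2, 1↦0, 2↦3, 3↦5, 4↦0, 5↦4, 6↦0, 7↦4, 8↦10, 9↦1, 10↦4]  zeros at y ∈ {1, 4, 6}
  x = 1: [0↦3, 1↦3, 2↦1, 3↦2, 4↦0, 5↦0, 6↦7, 7↦4, 8↦7, 9↦10, 10↦7]  zeros at y ∈ {4, 5}
  x = 2: [0↦1, 1↦7, 2↦4, 3↦8, 4↦2, 5↦2, 6↦2, 7↦7, 8↦0, 9↦8, 10↦3]  zeros at y ∈ {8}
  x = 3: [0↦8, 1↦2, 2↦2, 3↦2, 4↦7, 5↦0, 6↦8, 7↦3, 8↦1, 9↦7, 10↦4]  zeros at y ∈ {5}
  x = 4: [0↦3, 1↦0, 2↦7, 3↦7, 4↦5, 5↦6, 6↦4, 7↦4, 8↦0, 9↦8, 10↦0]  zeros at y ∈ {1, 8, 10}
  x = 5: [0↦9, 1↦2, 2↦9, 3↦2, 4↦8, 5↦10, 6↦2, 7↦0, 8↦9, 9↦1, 10↦3]  zeros at y ∈ {7}
  x = 6: [0↦5, 1↦9, 2↦9, 3↦10, 4↦6, 5↦2, 6↦3, 7↦3, 8↦7, 9↦9, 10↦3]  zeros at y ∈ ∅
  x = 7: [0↦3, 1↦0, 2↦8, 3↦10, 4↦0, 5↦5, 6↦8, 7↦3, 8↦6, 9↦0, 10↦1]  zeros at y ∈ {1, 4, 9}
  x = 8: [0↦4, 1↦9, 2↦7, 3↦3, 4↦2, 5↦9, 6↦7, 7↦1, 8↦7, 9↦8, 10↦9]  zeros at y ∈ ∅
  x = 9: [0↦9, 1↦4, 2↦7, 3↦1, 4↦2, 5↦4, 6↦1, 7↦9, 8↦0, 9↦1, 10↦6]  zeros at y ∈ {8}
  x = 10: [0↦8, 1↦8, 2↦9, 3↦5, 4↦1, 5↦2, 6↦2, 7↦6, 8↦8, 9↦2, 10↦4]  zeros at y ∈ ∅
Collecting zeros: affine points = {(0, 1), (0, 4), (0, 6), (1, 4), (1, 5), (2, 8), (3, 5), (4, 1), (4, 8), (4, 10), (5, 7), (7, 1), (7, 4), (7, 9), (9, 8)}.
Total count |C(F_11)_aff| = 15.


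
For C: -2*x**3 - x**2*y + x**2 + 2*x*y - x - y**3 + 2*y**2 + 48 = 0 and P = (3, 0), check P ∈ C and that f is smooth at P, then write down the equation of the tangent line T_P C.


Tangent line at P: -49*x - 3*y + 147 = 0.

Step 1: f(3, 0) = 0, so P lies on C.
Step 2: partial derivatives
  f_x(x, y) = -6*x**2 - 2*x*y + 2*x + 2*y - 1, f_y(x, y) = -x**2 + 2*x - 3*y**2 + 4*y.
  f_x(P) = -49, f_y(P) = -3 (gradient nonzero, so P is smooth).
Step 3: tangent line at P: -49·(x − 3) + -3·(y − 0) = 0.
Expanding: -49*x - 3*y + 147 = 0.


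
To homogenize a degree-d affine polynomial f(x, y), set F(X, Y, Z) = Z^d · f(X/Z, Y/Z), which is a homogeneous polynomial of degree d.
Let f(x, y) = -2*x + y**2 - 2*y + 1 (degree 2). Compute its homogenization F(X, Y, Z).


F(X, Y, Z) = -2*X*Z + Y**2 - 2*Y*Z + Z**2

deg(f) = 2.
Substitute x = X/Z, y = Y/Z into f, then multiply by Z^2.
  monomial -2·x^1·y^0 ↦ -2·X^1·Y^0·Z^1.
  monomial 1·x^0·y^2 ↦ 1·X^0·Y^2·Z^0.
  monomial -2·x^0·y^1 ↦ -2·X^0·Y^1·Z^1.
  monomial 1·x^0·y^0 ↦ 1·X^0·Y^0·Z^2.
Collecting: F(X, Y, Z) = -2*X*Z + Y**2 - 2*Y*Z + Z**2.


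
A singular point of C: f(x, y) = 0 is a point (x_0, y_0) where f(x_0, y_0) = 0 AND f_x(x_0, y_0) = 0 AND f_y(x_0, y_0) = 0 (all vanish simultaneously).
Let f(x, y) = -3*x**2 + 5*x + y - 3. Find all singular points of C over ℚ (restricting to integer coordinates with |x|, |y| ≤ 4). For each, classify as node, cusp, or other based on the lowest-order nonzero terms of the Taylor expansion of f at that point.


No singular points in the scanned grid; C is smooth there.

Compute partial derivatives:
  f_x = 5 - 6*x.
  f_y = 1.
f_y = 1 is a nonzero constant, so f_y never vanishes: no point (x, y) can satisfy f = f_x = f_y = 0. In particular no (x, y) ∈ {−4, ..., 4}² is singular; the curve is smooth.


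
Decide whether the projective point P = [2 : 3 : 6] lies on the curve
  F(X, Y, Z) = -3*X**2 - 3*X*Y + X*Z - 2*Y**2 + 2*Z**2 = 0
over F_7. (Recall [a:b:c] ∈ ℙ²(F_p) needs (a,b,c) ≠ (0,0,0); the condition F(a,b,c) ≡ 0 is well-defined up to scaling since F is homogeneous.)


F(2,3,6) ≡ 1 (mod 7); P is NOT on the curve.

Evaluate F(2, 3, 6) term-by-term (mod 7).
  -3*X**2 ↦ -3·4·1·1 = -12
  -3*X*Y ↦ -3·2·3·1 = -18
  X*Z ↦ 1·2·1·6 = 12
  -2*Y**2 ↦ -2·1·9·1 = -18
  2*Z**2 ↦ 2·1·1·36 = 72
Sum: F(2, 3, 6) = (-12) + (-18) + (12) + (-18) + (72) = 36.
Reducing mod 7: 36 ≡ 1 (mod 7).
Since F(a, b, c) ≡ 1 ≠ 0 (mod 7), P does NOT lie on the curve.


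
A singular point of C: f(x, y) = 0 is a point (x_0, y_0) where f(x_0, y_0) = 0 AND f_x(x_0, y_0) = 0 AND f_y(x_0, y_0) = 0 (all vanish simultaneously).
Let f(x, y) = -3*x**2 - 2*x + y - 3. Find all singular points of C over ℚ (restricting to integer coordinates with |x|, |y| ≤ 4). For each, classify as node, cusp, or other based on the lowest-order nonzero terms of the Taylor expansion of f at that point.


No singular points in the scanned grid; C is smooth there.

Compute partial derivatives:
  f_x = -6*x - 2.
  f_y = 1.
f_y = 1 is a nonzero constant, so f_y never vanishes: no point (x, y) can satisfy f = f_x = f_y = 0. In particular no (x, y) ∈ {−4, ..., 4}² is singular; the curve is smooth.


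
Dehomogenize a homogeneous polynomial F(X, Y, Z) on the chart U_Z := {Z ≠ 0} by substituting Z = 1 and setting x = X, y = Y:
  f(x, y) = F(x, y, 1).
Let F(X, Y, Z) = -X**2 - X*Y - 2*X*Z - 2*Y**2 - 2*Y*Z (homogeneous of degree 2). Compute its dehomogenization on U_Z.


f(x, y) = -x**2 - x*y - 2*x - 2*y**2 - 2*y

On U_Z we set Z = 1. Each monomial c·X^i·Y^j·Z^k in F becomes c·x^i·y^j·1^k = c·x^i·y^j.
Substituting Z = 1: F(X, Y, 1) = -x**2 - x*y - 2*x - 2*y**2 - 2*y.
Note: deg(f) ≤ deg(F) = 2; strict inequality happens when F is divisible by Z (lost terms).


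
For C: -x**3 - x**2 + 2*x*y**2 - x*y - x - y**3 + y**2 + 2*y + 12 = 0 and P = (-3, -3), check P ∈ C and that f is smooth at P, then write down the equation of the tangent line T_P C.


Tangent line at P: -x + 8*y + 21 = 0.

Step 1: f(-3, -3) = 0, so P lies on C.
Step 2: partial derivatives
  f_x(x, y) = -3*x**2 - 2*x + 2*y**2 - y - 1, f_y(x, y) = 4*x*y - x - 3*y**2 + 2*y + 2.
  f_x(P) = -1, f_y(P) = 8 (gradient nonzero, so P is smooth).
Step 3: tangent line at P: -1·(x − -3) + 8·(y − -3) = 0.
Expanding: -x + 8*y + 21 = 0.


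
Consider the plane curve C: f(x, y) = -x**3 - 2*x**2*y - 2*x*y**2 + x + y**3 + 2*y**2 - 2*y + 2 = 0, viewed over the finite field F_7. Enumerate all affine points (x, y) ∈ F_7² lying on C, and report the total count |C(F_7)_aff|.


Affine F_7-points: {(0, 2), (2, 5), (3, 2), (3, 3), (3, 6)}; count = 5.

For each of the 49 pairs (x, y) ∈ F_7², evaluate f(x, y) mod 7. Record the zeros.
  x = 0: [0↦2, 1↦3, 2↦0, 3↦6, 4↦6, 5↦6, 6↦5]  zeros at y ∈ {2}
  x = 1: [0↦2, 1↦6, 2↦2, 3↦3, 4↦1, 5↦2, 6↦5]  zeros at y ∈ ∅
  x = 2: [0↦3, 1↦6, 2↦4, 3↦3, 4↦2, 5↦0, 6↦3]  zeros at y ∈ {5}
  x = 3: [0↦6, 1↦4, 2↦0, 3↦0, 4↦3, 5↦1, 6↦0]  zeros at y ∈ {2, 3, 6}
  x = 4: [0↦5, 1↦1, 2↦5, 3↦2, 4↦5, 5↦6, 6↦4]  zeros at y ∈ ∅
  x = 5: [0↦1, 1↦5, 2↦6, 3↦3, 4↦2, 5↦2, 6↦2]  zeros at y ∈ ∅
  x = 6: [0↦2, 1↦3, 2↦4, 3↦4, 4↦2, 5↦4, 6↦2]  zeros at y ∈ ∅
Collecting zeros: affine points = {(0, 2), (2, 5), (3, 2), (3, 3), (3, 6)}.
Total count |C(F_7)_aff| = 5.


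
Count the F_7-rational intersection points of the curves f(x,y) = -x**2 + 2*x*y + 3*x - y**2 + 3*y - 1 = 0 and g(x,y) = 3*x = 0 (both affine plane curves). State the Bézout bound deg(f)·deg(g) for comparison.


Common zeros: ∅; count = 0; Bézout bound = 2.

deg(f) = 2, deg(g) = 1, so Bézout bound = 2.
Scan x ∈ F_7. For each x, list the y ∈ F_7 with f(x, y) ≡ 0 and those with g(x, y) ≡ 0 (mod 7); the common zeros in that column are the intersection.
  x = 0: f ≡ 0 at y ∈ ∅; g ≡ 0 at y ∈ {0, 1, 2, 3, 4, 5, 6}; common: ∅.
  x = 1: f ≡ 0 at y ∈ {2, 3}; g ≡ 0 at y ∈ ∅; common: ∅.
  x = 2: f ≡ 0 at y ∈ {1, 6}; g ≡ 0 at y ∈ ∅; common: ∅.
  x = 3: f ≡ 0 at y ∈ {1}; g ≡ 0 at y ∈ ∅; common: ∅.
  x = 4: f ≡ 0 at y ∈ ∅; g ≡ 0 at y ∈ ∅; common: ∅.
  x = 5: f ≡ 0 at y ∈ ∅; g ≡ 0 at y ∈ ∅; common: ∅.
  x = 6: f ≡ 0 at y ∈ {2, 6}; g ≡ 0 at y ∈ ∅; common: ∅.
Collecting: common zeros = ∅, so the count is 0.
Comparison with the Bézout bound: 0 ≤ 2 = deg(f)·deg(g), as expected for curves with no common component (the affine F_7-count falls short of the bound because intersections may lie at infinity, over extension fields, or carry multiplicity).


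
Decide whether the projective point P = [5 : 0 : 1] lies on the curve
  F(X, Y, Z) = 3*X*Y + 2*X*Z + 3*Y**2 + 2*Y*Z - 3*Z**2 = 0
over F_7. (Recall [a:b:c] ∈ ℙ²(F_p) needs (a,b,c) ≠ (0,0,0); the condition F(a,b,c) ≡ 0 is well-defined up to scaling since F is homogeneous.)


F(5,0,1) ≡ 0 (mod 7); P is on the curve.

Evaluate F(5, 0, 1) term-by-term (mod 7).
  3*X*Y ↦ 3·5·0·1 = 0
  2*X*Z ↦ 2·5·1·1 = 10
  3*Y**2 ↦ 3·1·0·1 = 0
  2*Y*Z ↦ 2·1·0·1 = 0
  -3*Z**2 ↦ -3·1·1·1 = -3
Sum: F(5, 0, 1) = (0) + (10) + (0) + (0) + (-3) = 7.
Reducing mod 7: 7 ≡ 0 (mod 7).
Since F(a, b, c) ≡ 0 (mod 7), P lies on the curve.


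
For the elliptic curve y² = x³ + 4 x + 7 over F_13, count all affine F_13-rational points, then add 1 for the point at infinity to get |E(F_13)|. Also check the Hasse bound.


Affine points = {(1, 5), (1, 8), (2, 6), (2, 7), (4, 3), (4, 10), (5, 3), (5, 10), (6, 0), (7, 1), (7, 12), (11, 2), (11, 11)}; affine count = 13; |E(F_13)| = 14.

Discriminant check: Δ ∝ 4a³ + 27b² = 4·4³ + 27·7² = 4·64 + 27·49 ≡ 6 (mod 13). Nonzero ⇒ E is nonsingular.
For each x ∈ F_13, compute rhs = x³ + 4·x + 7 mod 13, then count y ∈ F_13 with y² ≡ rhs.
  x = 0: rhs = 7, matching y values: none (0 points).
  x = 1: rhs = 12, matching y values: 5, 8 (2 points).
  x = 2: rhs = 10, matching y values: 6, 7 (2 points).
  x = 3: rhs = 7, matching y values: none (0 points).
  x = 4: rhs = 9, matching y values: 3, 10 (2 points).
  x = 5: rhs = 9, matching y values: 3, 10 (2 points).
  x = 6: rhs = 0, matching y values: 0 (1 points).
  x = 7: rhs = 1, matching y values: 1, 12 (2 points).
  x = 8: rhs = 5, matching y values: none (0 points).
  x = 9: rhs = 5, matching y values: none (0 points).
  x = 10: rhs = 7, matching y values: none (0 points).
  x = 11: rhs = 4, matching y values: 2, 11 (2 points).
  x = 12: rhs = 2, matching y values: none (0 points).
Total affine count: 13.
Full point count |E(F_13)| = 13 + 1 = 14.
Hasse bound: |14 − (13+1)| = |0| = 0 ≤ 2√13 ≈ 7.2111 ✓.


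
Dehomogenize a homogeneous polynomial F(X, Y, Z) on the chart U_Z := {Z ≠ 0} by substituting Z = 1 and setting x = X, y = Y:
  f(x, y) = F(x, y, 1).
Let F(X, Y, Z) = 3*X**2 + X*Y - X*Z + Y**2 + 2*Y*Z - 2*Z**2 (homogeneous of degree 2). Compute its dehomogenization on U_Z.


f(x, y) = 3*x**2 + x*y - x + y**2 + 2*y - 2

On U_Z we set Z = 1. Each monomial c·X^i·Y^j·Z^k in F becomes c·x^i·y^j·1^k = c·x^i·y^j.
Substituting Z = 1: F(X, Y, 1) = 3*x**2 + x*y - x + y**2 + 2*y - 2.
Note: deg(f) ≤ deg(F) = 2; strict inequality happens when F is divisible by Z (lost terms).


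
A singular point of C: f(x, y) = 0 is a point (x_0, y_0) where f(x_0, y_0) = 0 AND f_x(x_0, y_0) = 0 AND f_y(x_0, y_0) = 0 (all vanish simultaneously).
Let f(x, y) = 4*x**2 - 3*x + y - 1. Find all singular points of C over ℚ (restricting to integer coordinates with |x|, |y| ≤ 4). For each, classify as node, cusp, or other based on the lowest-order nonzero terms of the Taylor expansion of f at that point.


No singular points in the scanned grid; C is smooth there.

Compute partial derivatives:
  f_x = 8*x - 3.
  f_y = 1.
f_y = 1 is a nonzero constant, so f_y never vanishes: no point (x, y) can satisfy f = f_x = f_y = 0. In particular no (x, y) ∈ {−4, ..., 4}² is singular; the curve is smooth.


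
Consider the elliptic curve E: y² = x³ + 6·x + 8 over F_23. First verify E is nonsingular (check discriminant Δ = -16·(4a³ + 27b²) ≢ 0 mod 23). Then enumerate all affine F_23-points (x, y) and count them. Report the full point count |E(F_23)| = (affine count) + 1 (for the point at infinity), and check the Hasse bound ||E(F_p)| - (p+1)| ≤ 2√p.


Affine points = {(0, 10), (0, 13), (4, 2), (4, 21), (5, 5), (5, 18), (7, 5), (7, 18), (8, 4), (8, 19), (9, 3), (9, 20), (11, 5), (11, 18), (13, 11), (13, 12), (15, 0), (17, 3), (17, 20), (19, 9), (19, 14), (20, 3), (20, 20), (22, 1), (22, 22)}; affine count = 25; |E(F_23)| = 26.

Discriminant check: Δ ∝ 4a³ + 27b² = 4·6³ + 27·8² = 4·216 + 27·64 ≡ 16 (mod 23). Nonzero ⇒ E is nonsingular.
For each x ∈ F_23, compute rhs = x³ + 6·x + 8 mod 23, then count y ∈ F_23 with y² ≡ rhs.
  x = 0: rhs = 8, matching y values: 10, 13 (2 points).
  x = 1: rhs = 15, matching y values: none (0 points).
  x = 2: rhs = 5, matching y values: none (0 points).
  x = 3: rhs = 7, matching y values: none (0 points).
  x = 4: rhs = 4, matching y values: 2, 21 (2 points).
  x = 5: rhs = 2, matching y values: 5, 18 (2 points).
  x = 6: rhs = 7, matching y values: none (0 points).
  x = 7: rhs = 2, matching y values: 5, 18 (2 points).
  x = 8: rhs = 16, matching y values: 4, 19 (2 points).
  x = 9: rhs = 9, matching y values: 3, 20 (2 points).
  x = 10: rhs = 10, matching y values: none (0 points).
  x = 11: rhs = 2, matching y values: 5, 18 (2 points).
  x = 12: rhs = 14, matching y values: none (0 points).
  x = 13: rhs = 6, matching y values: 11, 12 (2 points).
  x = 14: rhs = 7, matching y values: none (0 points).
  x = 15: rhs = 0, matching y values: 0 (1 points).
  x = 16: rhs = 14, matching y values: none (0 points).
  x = 17: rhs = 9, matching y values: 3, 20 (2 points).
  x = 18: rhs = 14, matching y values: none (0 points).
  x = 19: rhs = 12, matching y values: 9, 14 (2 points).
  x = 20: rhs = 9, matching y values: 3, 20 (2 points).
  x = 21: rhs = 11, matching y values: none (0 points).
  x = 22: rhs = 1, matching y values: 1, 22 (2 points).
Total affine count: 25.
Full point count |E(F_23)| = 25 + 1 = 26.
Hasse bound: |26 − (23+1)| = |2| = 2 ≤ 2√23 ≈ 9.5917 ✓.


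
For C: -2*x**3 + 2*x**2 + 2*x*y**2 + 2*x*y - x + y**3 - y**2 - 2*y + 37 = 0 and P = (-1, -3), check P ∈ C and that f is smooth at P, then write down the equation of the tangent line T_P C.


Tangent line at P: x + 41*y + 124 = 0.

Step 1: f(-1, -3) = 0, so P lies on C.
Step 2: partial derivatives
  f_x(x, y) = -6*x**2 + 4*x + 2*y**2 + 2*y - 1, f_y(x, y) = 4*x*y + 2*x + 3*y**2 - 2*y - 2.
  f_x(P) = 1, f_y(P) = 41 (gradient nonzero, so P is smooth).
Step 3: tangent line at P: 1·(x − -1) + 41·(y − -3) = 0.
Expanding: x + 41*y + 124 = 0.


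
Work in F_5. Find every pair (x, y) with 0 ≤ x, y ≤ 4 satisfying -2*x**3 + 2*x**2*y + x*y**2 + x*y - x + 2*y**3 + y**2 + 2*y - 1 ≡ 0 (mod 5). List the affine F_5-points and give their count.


Affine F_5-points: {(1, 1), (1, 2), (2, 4), (3, 2), (4, 3)}; count = 5.

For each of the 25 pairs (x, y) ∈ F_5², evaluate f(x, y) mod 5. Record the zeros.
  x = 0: [0↦4, 1↦4, 2↦3, 3↦3, 4↦1]  zeros at y ∈ ∅
  x = 1: [0↦1, 1↦0, 2↦0, 3↦3, 4↦1]  zeros at y ∈ {1, 2}
  x = 2: [0↦1, 1↦3, 2↦3, 3↦3, 4↦0]  zeros at y ∈ {4}
  x = 3: [0↦2, 1↦1, 2↦0, 3↦1, 4↦1]  zeros at y ∈ {2}
  x = 4: [0↦2, 1↦2, 2↦4, 3↦0, 4↦2]  zeros at y ∈ {3}
Collecting zeros: affine points = {(1, 1), (1, 2), (2, 4), (3, 2), (4, 3)}.
Total count |C(F_5)_aff| = 5.


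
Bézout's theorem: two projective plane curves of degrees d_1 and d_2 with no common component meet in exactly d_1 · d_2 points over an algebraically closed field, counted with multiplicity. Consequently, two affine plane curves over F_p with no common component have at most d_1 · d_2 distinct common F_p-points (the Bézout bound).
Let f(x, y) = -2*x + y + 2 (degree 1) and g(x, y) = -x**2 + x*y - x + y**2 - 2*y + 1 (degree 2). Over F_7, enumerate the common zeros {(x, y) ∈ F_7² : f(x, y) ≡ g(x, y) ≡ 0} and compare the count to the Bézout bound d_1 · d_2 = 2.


Common zeros: ∅; count = 0; Bézout bound = 2.

deg(f) = 1, deg(g) = 2, so Bézout bound = 2.
Scan x ∈ F_7. For each x, list the y ∈ F_7 with f(x, y) ≡ 0 and those with g(x, y) ≡ 0 (mod 7); the common zeros in that column are the intersection.
  x = 0: f ≡ 0 at y ∈ {5}; g ≡ 0 at y ∈ {1}; common: ∅.
  x = 1: f ≡ 0 at y ∈ {0}; g ≡ 0 at y ∈ ∅; common: ∅.
  x = 2: f ≡ 0 at y ∈ {2}; g ≡ 0 at y ∈ ∅; common: ∅.
  x = 3: f ≡ 0 at y ∈ {4}; g ≡ 0 at y ∈ ∅; common: ∅.
  x = 4: f ≡ 0 at y ∈ {6}; g ≡ 0 at y ∈ ∅; common: ∅.
  x = 5: f ≡ 0 at y ∈ {1}; g ≡ 0 at y ∈ ∅; common: ∅.
  x = 6: f ≡ 0 at y ∈ {3}; g ≡ 0 at y ∈ ∅; common: ∅.
Collecting: common zeros = ∅, so the count is 0.
Comparison with the Bézout bound: 0 ≤ 2 = deg(f)·deg(g), as expected for curves with no common component (the affine F_7-count falls short of the bound because intersections may lie at infinity, over extension fields, or carry multiplicity).


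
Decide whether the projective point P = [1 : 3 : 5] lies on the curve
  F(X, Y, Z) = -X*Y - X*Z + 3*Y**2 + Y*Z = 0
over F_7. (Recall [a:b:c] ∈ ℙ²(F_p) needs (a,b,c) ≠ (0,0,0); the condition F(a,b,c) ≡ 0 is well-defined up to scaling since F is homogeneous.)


F(1,3,5) ≡ 6 (mod 7); P is NOT on the curve.

Evaluate F(1, 3, 5) term-by-term (mod 7).
  -X*Y ↦ -1·1·3·1 = -3
  -X*Z ↦ -1·1·1·5 = -5
  3*Y**2 ↦ 3·1·9·1 = 27
  Y*Z ↦ 1·1·3·5 = 15
Sum: F(1, 3, 5) = (-3) + (-5) + (27) + (15) = 34.
Reducing mod 7: 34 ≡ 6 (mod 7).
Since F(a, b, c) ≡ 6 ≠ 0 (mod 7), P does NOT lie on the curve.


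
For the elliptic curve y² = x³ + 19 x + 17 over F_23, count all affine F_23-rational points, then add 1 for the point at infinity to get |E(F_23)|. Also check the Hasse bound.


Affine points = {(3, 3), (3, 20), (6, 5), (6, 18), (11, 4), (11, 19), (12, 8), (12, 15), (13, 0), (16, 1), (16, 22), (17, 3), (17, 20), (18, 2), (18, 21), (20, 5), (20, 18)}; affine count = 17; |E(F_23)| = 18.

Discriminant check: Δ ∝ 4a³ + 27b² = 4·19³ + 27·17² = 4·6859 + 27·289 ≡ 3 (mod 23). Nonzero ⇒ E is nonsingular.
For each x ∈ F_23, compute rhs = x³ + 19·x + 17 mod 23, then count y ∈ F_23 with y² ≡ rhs.
  x = 0: rhs = 17, matching y values: none (0 points).
  x = 1: rhs = 14, matching y values: none (0 points).
  x = 2: rhs = 17, matching y values: none (0 points).
  x = 3: rhs = 9, matching y values: 3, 20 (2 points).
  x = 4: rhs = 19, matching y values: none (0 points).
  x = 5: rhs = 7, matching y values: none (0 points).
  x = 6: rhs = 2, matching y values: 5, 18 (2 points).
  x = 7: rhs = 10, matching y values: none (0 points).
  x = 8: rhs = 14, matching y values: none (0 points).
  x = 9: rhs = 20, matching y values: none (0 points).
  x = 10: rhs = 11, matching y values: none (0 points).
  x = 11: rhs = 16, matching y values: 4, 19 (2 points).
  x = 12: rhs = 18, matching y values: 8, 15 (2 points).
  x = 13: rhs = 0, matching y values: 0 (1 points).
  x = 14: rhs = 14, matching y values: none (0 points).
  x = 15: rhs = 20, matching y values: none (0 points).
  x = 16: rhs = 1, matching y values: 1, 22 (2 points).
  x = 17: rhs = 9, matching y values: 3, 20 (2 points).
  x = 18: rhs = 4, matching y values: 2, 21 (2 points).
  x = 19: rhs = 15, matching y values: none (0 points).
  x = 20: rhs = 2, matching y values: 5, 18 (2 points).
  x = 21: rhs = 17, matching y values: none (0 points).
  x = 22: rhs = 20, matching y values: none (0 points).
Total affine count: 17.
Full point count |E(F_23)| = 17 + 1 = 18.
Hasse bound: |18 − (23+1)| = |-6| = 6 ≤ 2√23 ≈ 9.5917 ✓.


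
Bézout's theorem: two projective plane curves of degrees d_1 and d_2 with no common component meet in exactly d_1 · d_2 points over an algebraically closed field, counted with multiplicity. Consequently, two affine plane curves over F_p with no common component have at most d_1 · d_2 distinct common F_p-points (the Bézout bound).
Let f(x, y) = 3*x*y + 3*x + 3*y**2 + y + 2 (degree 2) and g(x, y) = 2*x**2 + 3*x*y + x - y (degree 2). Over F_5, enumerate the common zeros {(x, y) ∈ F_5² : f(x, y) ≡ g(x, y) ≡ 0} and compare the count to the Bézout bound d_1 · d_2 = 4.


Common zeros: ∅; count = 0; Bézout bound = 4.

deg(f) = 2, deg(g) = 2, so Bézout bound = 4.
Scan x ∈ F_5. For each x, list the y ∈ F_5 with f(x, y) ≡ 0 and those with g(x, y) ≡ 0 (mod 5); the common zeros in that column are the intersection.
  x = 0: f ≡ 0 at y ∈ ∅; g ≡ 0 at y ∈ {0}; common: ∅.
  x = 1: f ≡ 0 at y ∈ {0, 2}; g ≡ 0 at y ∈ {1}; common: ∅.
  x = 2: f ≡ 0 at y ∈ ∅; g ≡ 0 at y ∈ {0, 1, 2, 3, 4}; common: ∅.
  x = 3: f ≡ 0 at y ∈ ∅; g ≡ 0 at y ∈ {3}; common: ∅.
  x = 4: f ≡ 0 at y ∈ {1, 3}; g ≡ 0 at y ∈ {4}; common: ∅.
Collecting: common zeros = ∅, so the count is 0.
Comparison with the Bézout bound: 0 ≤ 4 = deg(f)·deg(g), as expected for curves with no common component (the affine F_5-count falls short of the bound because intersections may lie at infinity, over extension fields, or carry multiplicity).


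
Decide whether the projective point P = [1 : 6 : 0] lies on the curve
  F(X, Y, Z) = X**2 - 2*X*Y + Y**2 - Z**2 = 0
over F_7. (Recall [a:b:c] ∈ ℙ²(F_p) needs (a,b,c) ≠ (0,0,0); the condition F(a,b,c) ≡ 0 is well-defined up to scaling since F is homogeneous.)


F(1,6,0) ≡ 4 (mod 7); P is NOT on the curve.

Evaluate F(1, 6, 0) term-by-term (mod 7).
  X**2 ↦ 1·1·1·1 = 1
  -2*X*Y ↦ -2·1·6·1 = -12
  Y**2 ↦ 1·1·36·1 = 36
  -Z**2 ↦ -1·1·1·0 = 0
Sum: F(1, 6, 0) = (1) + (-12) + (36) + (0) = 25.
Reducing mod 7: 25 ≡ 4 (mod 7).
Since F(a, b, c) ≡ 4 ≠ 0 (mod 7), P does NOT lie on the curve.


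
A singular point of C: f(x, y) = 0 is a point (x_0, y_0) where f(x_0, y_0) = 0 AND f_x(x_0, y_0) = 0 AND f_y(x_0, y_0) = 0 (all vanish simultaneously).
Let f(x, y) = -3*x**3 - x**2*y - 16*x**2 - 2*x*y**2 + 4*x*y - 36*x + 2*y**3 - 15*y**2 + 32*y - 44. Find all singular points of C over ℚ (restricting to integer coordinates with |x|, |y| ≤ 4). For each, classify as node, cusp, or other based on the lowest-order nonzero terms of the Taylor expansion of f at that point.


Singular points: {(-2, 2)}; classification: cusp.

Compute partial derivatives:
  f_x = -9*x**2 - 2*x*y - 32*x - 2*y**2 + 4*y - 36.
  f_y = -x**2 - 4*x*y + 4*x + 6*y**2 - 30*y + 32.
Scan x_0 ∈ {−4, ..., 4}. For each x_0, f_y(x_0, y) is a polynomial in y; find its integer roots y ∈ {−4, ..., 4}, then test f_x and f at those candidates.
  x = -4: f_y(-4, y) = 6*y**2 - 14*y; vanishes at y ∈ {0}. (-4, 0): f_x = -52 ≠ 0.
  x = -3: f_y(-3, y) = 6*y**2 - 18*y + 11; no integer root y with |y| ≤ 4.
  x = -2: f_y(-2, y) = 6*y**2 - 22*y + 20; vanishes at y ∈ {2}. (-2, 2): f_x = 0, f = 0 — SINGULAR.
  x = -1: f_y(-1, y) = 6*y**2 - 26*y + 27; no integer root y with |y| ≤ 4.
  x = 0: f_y(0, y) = 6*y**2 - 30*y + 32; no integer root y with |y| ≤ 4.
  x = 1: f_y(1, y) = 6*y**2 - 34*y + 35; no integer root y with |y| ≤ 4.
  x = 2: f_y(2, y) = 6*y**2 - 38*y + 36; no integer root y with |y| ≤ 4.
  x = 3: f_y(3, y) = 6*y**2 - 42*y + 35; no integer root y with |y| ≤ 4.
  x = 4: f_y(4, y) = 6*y**2 - 46*y + 32; no integer root y with |y| ≤ 4.
Only singular point on the grid: (-2, 2).
Classify: substitute x = -2 + u, y = 2 + v and expand: f = -3*u**3 - u**2*v - 2*u*v**2 + 2*v**3 + v**2.
No constant or linear terms (consistent with a singular point). Quadratic part: v**2. Cubic part: -3*u**3 - u**2*v - 2*u*v**2 + 2*v**3.
The quadratic part v**2 is a perfect square, so there is a single (double) tangent line v = 0, i.e. y = 2. Restricting the cubic part to that line (v = 0) leaves -3*u**3 ≠ 0, so f is not divisible by v and the branch is v² ≈ 3*u**3 to lowest order — this is a cusp.
Classification: cusp.


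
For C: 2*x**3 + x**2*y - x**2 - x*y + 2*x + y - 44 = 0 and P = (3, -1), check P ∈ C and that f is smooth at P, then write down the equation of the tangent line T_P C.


Tangent line at P: 45*x + 7*y - 128 = 0.

Step 1: f(3, -1) = 0, so P lies on C.
Step 2: partial derivatives
  f_x(x, y) = 6*x**2 + 2*x*y - 2*x - y + 2, f_y(x, y) = x**2 - x + 1.
  f_x(P) = 45, f_y(P) = 7 (gradient nonzero, so P is smooth).
Step 3: tangent line at P: 45·(x − 3) + 7·(y − -1) = 0.
Expanding: 45*x + 7*y - 128 = 0.


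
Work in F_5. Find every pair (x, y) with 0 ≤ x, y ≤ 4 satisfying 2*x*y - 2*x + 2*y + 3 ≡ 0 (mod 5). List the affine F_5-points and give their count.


Affine F_5-points: {(0, 1), (1, 1), (2, 1), (3, 1), (4, 0), (4, 1), (4, 2), (4, 3), (4, 4)}; count = 9.

For each of the 25 pairs (x, y) ∈ F_5², evaluate f(x, y) mod 5. Record the zeros.
  x = 0: [0↦3, 1↦0, 2↦2, 3↦4, 4↦1]  zeros at y ∈ {1}
  x = 1: [0↦1, 1↦0, 2↦4, 3↦3, 4↦2]  zeros at y ∈ {1}
  x = 2: [0↦4, 1↦0, 2↦1, 3↦2, 4↦3]  zeros at y ∈ {1}
  x = 3: [0↦2, 1↦0, 2↦3, 3↦1, 4↦4]  zeros at y ∈ {1}
  x = 4: [0↦0, 1↦0, 2↦0, 3↦0, 4↦0]  zeros at y ∈ {0, 1, 2, 3, 4}
Collecting zeros: affine points = {(0, 1), (1, 1), (2, 1), (3, 1), (4, 0), (4, 1), (4, 2), (4, 3), (4, 4)}.
Total count |C(F_5)_aff| = 9.


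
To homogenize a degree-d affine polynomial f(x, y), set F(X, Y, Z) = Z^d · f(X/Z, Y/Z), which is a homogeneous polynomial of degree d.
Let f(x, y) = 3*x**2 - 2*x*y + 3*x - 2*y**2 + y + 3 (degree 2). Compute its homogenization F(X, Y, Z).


F(X, Y, Z) = 3*X**2 - 2*X*Y + 3*X*Z - 2*Y**2 + Y*Z + 3*Z**2

deg(f) = 2.
Substitute x = X/Z, y = Y/Z into f, then multiply by Z^2.
  monomial 3·x^2·y^0 ↦ 3·X^2·Y^0·Z^0.
  monomial -2·x^1·y^1 ↦ -2·X^1·Y^1·Z^0.
  monomial 3·x^1·y^0 ↦ 3·X^1·Y^0·Z^1.
  monomial -2·x^0·y^2 ↦ -2·X^0·Y^2·Z^0.
  monomial 1·x^0·y^1 ↦ 1·X^0·Y^1·Z^1.
  monomial 3·x^0·y^0 ↦ 3·X^0·Y^0·Z^2.
Collecting: F(X, Y, Z) = 3*X**2 - 2*X*Y + 3*X*Z - 2*Y**2 + Y*Z + 3*Z**2.


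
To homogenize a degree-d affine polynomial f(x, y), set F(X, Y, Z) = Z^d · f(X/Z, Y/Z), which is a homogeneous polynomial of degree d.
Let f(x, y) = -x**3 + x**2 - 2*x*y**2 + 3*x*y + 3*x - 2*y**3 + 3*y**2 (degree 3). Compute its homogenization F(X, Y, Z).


F(X, Y, Z) = -X**3 + X**2*Z - 2*X*Y**2 + 3*X*Y*Z + 3*X*Z**2 - 2*Y**3 + 3*Y**2*Z

deg(f) = 3.
Substitute x = X/Z, y = Y/Z into f, then multiply by Z^3.
  monomial -1·x^3·y^0 ↦ -1·X^3·Y^0·Z^0.
  monomial 1·x^2·y^0 ↦ 1·X^2·Y^0·Z^1.
  monomial -2·x^1·y^2 ↦ -2·X^1·Y^2·Z^0.
  monomial 3·x^1·y^1 ↦ 3·X^1·Y^1·Z^1.
  monomial 3·x^1·y^0 ↦ 3·X^1·Y^0·Z^2.
  monomial -2·x^0·y^3 ↦ -2·X^0·Y^3·Z^0.
  monomial 3·x^0·y^2 ↦ 3·X^0·Y^2·Z^1.
Collecting: F(X, Y, Z) = -X**3 + X**2*Z - 2*X*Y**2 + 3*X*Y*Z + 3*X*Z**2 - 2*Y**3 + 3*Y**2*Z.


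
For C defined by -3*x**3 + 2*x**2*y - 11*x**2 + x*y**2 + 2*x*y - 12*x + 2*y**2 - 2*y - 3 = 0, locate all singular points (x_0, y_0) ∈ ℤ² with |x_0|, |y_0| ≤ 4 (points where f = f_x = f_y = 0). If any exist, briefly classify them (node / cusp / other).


Singular points: {(-1, 1)}; classification: cusp.

Compute partial derivatives:
  f_x = -9*x**2 + 4*x*y - 22*x + y**2 + 2*y - 12.
  f_y = 2*x**2 + 2*x*y + 2*x + 4*y - 2.
Scan x_0 ∈ {−4, ..., 4}. For each x_0, f_y(x_0, y) is a polynomial in y; find its integer roots y ∈ {−4, ..., 4}, then test f_x and f at those candidates.
  x = -4: f_y(-4, y) = 22 - 4*y; no integer root y with |y| ≤ 4.
  x = -3: f_y(-3, y) = 10 - 2*y; no integer root y with |y| ≤ 4.
  x = -2: f_y(-2, y) = 2; no integer root y with |y| ≤ 4.
  x = -1: f_y(-1, y) = 2*y - 2; vanishes at y ∈ {1}. (-1, 1): f_x = 0, f = 0 — SINGULAR.
  x = 0: f_y(0, y) = 4*y - 2; no integer root y with |y| ≤ 4.
  x = 1: f_y(1, y) = 6*y + 2; no integer root y with |y| ≤ 4.
  x = 2: f_y(2, y) = 8*y + 10; no integer root y with |y| ≤ 4.
  x = 3: f_y(3, y) = 10*y + 22; no integer root y with |y| ≤ 4.
  x = 4: f_y(4, y) = 12*y + 38; no integer root y with |y| ≤ 4.
Only singular point on the grid: (-1, 1).
Classify: substitute x = -1 + u, y = 1 + v and expand: f = -3*u**3 + 2*u**2*v + u*v**2 + v**2.
No constant or linear terms (consistent with a singular point). Quadratic part: v**2. Cubic part: -3*u**3 + 2*u**2*v + u*v**2.
The quadratic part v**2 is a perfect square, so there is a single (double) tangent line v = 0, i.e. y = 1. Restricting the cubic part to that line (v = 0) leaves -3*u**3 ≠ 0, so f is not divisible by v and the branch is v² ≈ 3*u**3 to lowest order — this is a cusp.
Classification: cusp.


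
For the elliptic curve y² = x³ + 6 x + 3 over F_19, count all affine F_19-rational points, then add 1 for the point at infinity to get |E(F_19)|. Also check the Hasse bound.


Affine points = {(2, 2), (2, 17), (5, 5), (5, 14), (9, 8), (9, 11), (12, 6), (12, 13), (13, 6), (13, 13), (14, 0)}; affine count = 11; |E(F_19)| = 12.

Discriminant check: Δ ∝ 4a³ + 27b² = 4·6³ + 27·3² = 4·216 + 27·9 ≡ 5 (mod 19). Nonzero ⇒ E is nonsingular.
For each x ∈ F_19, compute rhs = x³ + 6·x + 3 mod 19, then count y ∈ F_19 with y² ≡ rhs.
  x = 0: rhs = 3, matching y values: none (0 points).
  x = 1: rhs = 10, matching y values: none (0 points).
  x = 2: rhs = 4, matching y values: 2, 17 (2 points).
  x = 3: rhs = 10, matching y values: none (0 points).
  x = 4: rhs = 15, matching y values: none (0 points).
  x = 5: rhs = 6, matching y values: 5, 14 (2 points).
  x = 6: rhs = 8, matching y values: none (0 points).
  x = 7: rhs = 8, matching y values: none (0 points).
  x = 8: rhs = 12, matching y values: none (0 points).
  x = 9: rhs = 7, matching y values: 8, 11 (2 points).
  x = 10: rhs = 18, matching y values: none (0 points).
  x = 11: rhs = 13, matching y values: none (0 points).
  x = 12: rhs = 17, matching y values: 6, 13 (2 points).
  x = 13: rhs = 17, matching y values: 6, 13 (2 points).
  x = 14: rhs = 0, matching y values: 0 (1 points).
  x = 15: rhs = 10, matching y values: none (0 points).
  x = 16: rhs = 15, matching y values: none (0 points).
  x = 17: rhs = 2, matching y values: none (0 points).
  x = 18: rhs = 15, matching y values: none (0 points).
Total affine count: 11.
Full point count |E(F_19)| = 11 + 1 = 12.
Hasse bound: |12 − (19+1)| = |-8| = 8 ≤ 2√19 ≈ 8.7178 ✓.
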